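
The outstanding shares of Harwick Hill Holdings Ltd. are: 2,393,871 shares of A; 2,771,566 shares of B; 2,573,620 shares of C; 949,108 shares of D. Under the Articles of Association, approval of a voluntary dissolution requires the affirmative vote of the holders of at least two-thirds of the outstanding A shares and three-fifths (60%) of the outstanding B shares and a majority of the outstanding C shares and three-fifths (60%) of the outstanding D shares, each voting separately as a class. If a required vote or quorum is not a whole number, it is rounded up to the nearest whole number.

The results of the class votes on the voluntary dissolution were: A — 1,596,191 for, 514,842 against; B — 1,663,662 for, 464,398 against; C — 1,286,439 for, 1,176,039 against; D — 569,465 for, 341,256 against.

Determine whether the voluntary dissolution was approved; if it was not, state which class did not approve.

A: 2/3 of 2393871 = 1595914; 1,595,914 required, 1,596,191 in favor — approved.
B: 3/5 of 2771566 = 1662939.60, rounded up to 1662940; 1,662,940 required, 1,663,662 in favor — approved.
C: a majority of 2573620 is 1286811; 1,286,811 required, 1,286,439 in favor — not approved.
D: 3/5 of 949108 = 569464.80, rounded up to 569465; 569,465 required, 569,465 in favor — approved.

Not approved — the C shares did not give the required vote.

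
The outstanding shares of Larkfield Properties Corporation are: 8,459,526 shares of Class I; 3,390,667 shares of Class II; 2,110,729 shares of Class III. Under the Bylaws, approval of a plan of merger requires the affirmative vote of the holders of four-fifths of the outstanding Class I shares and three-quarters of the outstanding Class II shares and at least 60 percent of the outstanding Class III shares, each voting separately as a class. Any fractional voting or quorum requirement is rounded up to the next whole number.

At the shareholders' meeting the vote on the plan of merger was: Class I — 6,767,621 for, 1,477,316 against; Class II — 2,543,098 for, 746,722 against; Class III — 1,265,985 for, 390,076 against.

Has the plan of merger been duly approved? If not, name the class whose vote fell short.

Class I: 4/5 of 8459526 = 6767620.80, rounded up to 6767621; 6,767,621 required, 6,767,621 in favor — approved.
Class II: 3/4 of 3390667 = 2543000.25, rounded up to 2543001; 2,543,001 required, 2,543,098 in favor — approved.
Class III: 3/5 of 2110729 = 1266437.40, rounded up to 1266438; 1,266,438 required, 1,265,985 in favor — not approved.

Not approved — the Class III shares did not give the required vote.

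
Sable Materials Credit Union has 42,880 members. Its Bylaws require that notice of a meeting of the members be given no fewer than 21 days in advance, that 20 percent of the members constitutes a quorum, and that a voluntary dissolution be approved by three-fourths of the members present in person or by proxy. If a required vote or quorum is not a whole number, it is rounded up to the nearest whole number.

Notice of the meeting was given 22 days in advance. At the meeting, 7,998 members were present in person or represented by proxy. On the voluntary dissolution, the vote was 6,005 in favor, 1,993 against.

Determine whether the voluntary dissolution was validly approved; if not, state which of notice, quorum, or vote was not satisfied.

Notice: 22 days given; 21 required. Satisfied.
Quorum: 20% of 42,880 = 8,576; 7,998 present. Not satisfied.
Vote: requires three-fourths of those present (7,998); 3/4 of 7998 = 5998.50, rounded up to 5999, so 5,999 needed; 6,005 in favor. Satisfied.

Invalid — quorum requirement not satisfied.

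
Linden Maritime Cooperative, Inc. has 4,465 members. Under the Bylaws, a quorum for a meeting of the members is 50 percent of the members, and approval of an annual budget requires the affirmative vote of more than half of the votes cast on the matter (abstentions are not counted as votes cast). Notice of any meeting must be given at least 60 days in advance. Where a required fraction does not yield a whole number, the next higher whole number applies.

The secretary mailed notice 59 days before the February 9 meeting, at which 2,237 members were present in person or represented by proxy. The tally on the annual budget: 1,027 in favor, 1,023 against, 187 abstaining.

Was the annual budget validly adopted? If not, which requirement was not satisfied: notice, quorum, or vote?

Notice: 59 days given; 60 required. Not satisfied.
Quorum: 50% of 4,465 = 2,232.50, rounded up to 2,233; 2,237 present. Satisfied.
Vote: requires a majority of the votes cast (2,237 − 187 abstaining = 2,050); a majority of 2050 is 1026, so 1,026 needed; 1,027 in favor. Satisfied.

Invalid — notice requirement not satisfied.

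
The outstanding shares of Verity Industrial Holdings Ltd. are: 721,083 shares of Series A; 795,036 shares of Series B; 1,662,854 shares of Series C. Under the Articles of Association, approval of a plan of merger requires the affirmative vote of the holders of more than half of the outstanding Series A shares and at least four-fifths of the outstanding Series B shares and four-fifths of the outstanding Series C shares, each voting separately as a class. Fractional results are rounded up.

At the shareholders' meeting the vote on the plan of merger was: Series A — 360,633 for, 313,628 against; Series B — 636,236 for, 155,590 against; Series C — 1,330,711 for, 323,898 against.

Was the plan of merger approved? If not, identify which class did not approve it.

Approved — every class gave the required vote.

Series A: a majority of 721083 is 360542; 360,542 required, 360,633 in favor — approved.
Series B: 4/5 of 795036 = 636028.80, rounded up to 636029; 636,029 required, 636,236 in favor — approved.
Series C: 4/5 of 1662854 = 1330283.20, rounded up to 1330284; 1,330,284 required, 1,330,711 in favor — approved.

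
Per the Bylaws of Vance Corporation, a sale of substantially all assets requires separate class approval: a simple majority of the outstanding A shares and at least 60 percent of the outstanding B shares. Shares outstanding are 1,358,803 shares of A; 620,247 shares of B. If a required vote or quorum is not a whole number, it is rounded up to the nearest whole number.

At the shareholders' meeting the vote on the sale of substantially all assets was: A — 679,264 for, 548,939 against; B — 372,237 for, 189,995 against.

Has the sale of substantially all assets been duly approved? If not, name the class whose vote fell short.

Not approved — the A shares did not give the required vote.

A: a majority of 1358803 is 679402; 679,402 required, 679,264 in favor — not approved.
B: 3/5 of 620247 = 372148.20, rounded up to 372149; 372,149 required, 372,237 in favor — approved.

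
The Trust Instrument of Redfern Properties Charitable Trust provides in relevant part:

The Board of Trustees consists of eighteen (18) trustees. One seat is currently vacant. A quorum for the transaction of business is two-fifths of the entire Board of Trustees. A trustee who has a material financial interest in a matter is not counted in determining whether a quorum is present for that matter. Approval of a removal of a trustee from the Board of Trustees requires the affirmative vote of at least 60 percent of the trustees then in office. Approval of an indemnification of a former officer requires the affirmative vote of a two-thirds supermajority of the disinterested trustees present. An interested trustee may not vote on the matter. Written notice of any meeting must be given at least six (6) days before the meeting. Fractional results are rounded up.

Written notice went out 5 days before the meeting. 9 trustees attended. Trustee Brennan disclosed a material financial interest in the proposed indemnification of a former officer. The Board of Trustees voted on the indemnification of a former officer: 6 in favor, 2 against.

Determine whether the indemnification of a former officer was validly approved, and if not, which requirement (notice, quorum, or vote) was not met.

Notice: 5 days given; 6 required (5 < 6). Not satisfied.
Quorum: 9 present, but the 1 interested trustee does not count, leaving 8. Quorum is 8. Satisfied.
Vote: the indemnification of a former officer requires two-thirds of the disinterested trustees present (9 − 1 = 8). 2/3 of 8 = 5.33, rounded up to 6, so 6 affirmative votes are needed; 6 voted in favor. Satisfied.

Invalid — notice requirement not satisfied.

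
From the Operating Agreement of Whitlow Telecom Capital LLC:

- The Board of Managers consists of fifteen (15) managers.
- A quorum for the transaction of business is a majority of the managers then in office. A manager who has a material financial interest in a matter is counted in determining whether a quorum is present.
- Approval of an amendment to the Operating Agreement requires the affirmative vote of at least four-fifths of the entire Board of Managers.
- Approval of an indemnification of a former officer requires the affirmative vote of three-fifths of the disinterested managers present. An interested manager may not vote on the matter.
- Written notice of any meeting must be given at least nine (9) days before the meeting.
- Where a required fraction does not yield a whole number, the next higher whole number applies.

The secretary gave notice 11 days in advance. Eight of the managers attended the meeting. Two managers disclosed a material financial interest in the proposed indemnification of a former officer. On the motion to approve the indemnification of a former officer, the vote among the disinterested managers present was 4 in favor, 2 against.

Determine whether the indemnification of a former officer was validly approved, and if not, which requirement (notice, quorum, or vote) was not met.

Valid — all requirements satisfied.

Notice: 11 days given; 9 required (11 ≥ 9). Satisfied.
Quorum: 8 present (interested managers count toward quorum); quorum is 8. Satisfied.
Vote: the indemnification of a former officer requires three-fifths of the disinterested managers present (8 − 2 = 6). 3/5 of 6 = 3.60, rounded up to 4, so 4 affirmative votes are needed; 4 voted in favor. Satisfied.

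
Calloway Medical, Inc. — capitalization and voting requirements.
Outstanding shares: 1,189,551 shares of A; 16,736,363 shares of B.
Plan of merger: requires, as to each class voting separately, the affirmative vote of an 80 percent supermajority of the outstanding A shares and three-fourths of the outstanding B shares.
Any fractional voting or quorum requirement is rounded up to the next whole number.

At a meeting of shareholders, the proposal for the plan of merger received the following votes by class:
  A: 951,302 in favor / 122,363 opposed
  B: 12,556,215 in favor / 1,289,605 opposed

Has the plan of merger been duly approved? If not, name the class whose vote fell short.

Not approved — the A shares did not give the required vote.

A: 4/5 of 1189551 = 951640.80, rounded up to 951641; 951,641 required, 951,302 in favor — not approved.
B: 3/4 of 16736363 = 12552272.25, rounded up to 12552273; 12,552,273 required, 12,556,215 in favor — approved.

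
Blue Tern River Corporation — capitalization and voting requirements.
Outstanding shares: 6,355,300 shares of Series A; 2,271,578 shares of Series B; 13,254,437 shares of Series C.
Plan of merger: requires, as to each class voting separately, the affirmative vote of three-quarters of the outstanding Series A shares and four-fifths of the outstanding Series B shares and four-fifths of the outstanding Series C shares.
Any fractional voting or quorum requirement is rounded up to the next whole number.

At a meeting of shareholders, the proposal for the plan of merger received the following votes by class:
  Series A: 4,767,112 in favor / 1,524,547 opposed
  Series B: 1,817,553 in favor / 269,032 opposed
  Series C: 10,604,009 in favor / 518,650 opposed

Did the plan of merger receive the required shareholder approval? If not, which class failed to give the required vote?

Series A: 3/4 of 6355300 = 4766475; 4,766,475 required, 4,767,112 in favor — approved.
Series B: 4/5 of 2271578 = 1817262.40, rounded up to 1817263; 1,817,263 required, 1,817,553 in favor — approved.
Series C: 4/5 of 13254437 = 10603549.60, rounded up to 10603550; 10,603,550 required, 10,604,009 in favor — approved.

Approved — every class gave the required vote.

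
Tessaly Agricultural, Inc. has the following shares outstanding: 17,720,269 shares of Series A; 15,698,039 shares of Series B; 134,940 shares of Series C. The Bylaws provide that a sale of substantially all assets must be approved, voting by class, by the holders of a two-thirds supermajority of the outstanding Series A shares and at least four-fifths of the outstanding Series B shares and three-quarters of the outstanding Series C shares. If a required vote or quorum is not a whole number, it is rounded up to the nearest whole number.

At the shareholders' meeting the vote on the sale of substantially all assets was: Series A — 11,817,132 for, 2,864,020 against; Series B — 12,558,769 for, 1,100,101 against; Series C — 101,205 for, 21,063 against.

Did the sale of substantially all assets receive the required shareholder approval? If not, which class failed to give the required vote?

Series A: 2/3 of 17720269 = 11813512.67, rounded up to 11813513; 11,813,513 required, 11,817,132 in favor — approved.
Series B: 4/5 of 15698039 = 12558431.20, rounded up to 12558432; 12,558,432 required, 12,558,769 in favor — approved.
Series C: 3/4 of 134940 = 101205; 101,205 required, 101,205 in favor — approved.

Approved — every class gave the required vote.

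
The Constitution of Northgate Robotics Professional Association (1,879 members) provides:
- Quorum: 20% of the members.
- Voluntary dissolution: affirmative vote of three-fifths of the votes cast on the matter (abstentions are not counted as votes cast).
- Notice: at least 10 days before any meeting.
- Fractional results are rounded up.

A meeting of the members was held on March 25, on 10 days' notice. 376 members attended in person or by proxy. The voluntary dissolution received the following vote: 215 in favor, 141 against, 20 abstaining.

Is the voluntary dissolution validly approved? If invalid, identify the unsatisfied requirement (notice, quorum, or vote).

Notice: 10 days given; 10 required. Satisfied.
Quorum: 20% of 1,879 = 375.80, rounded up to 376; 376 present. Satisfied.
Vote: requires three-fifths of the votes cast (376 − 20 abstaining = 356); 3/5 of 356 = 213.60, rounded up to 214, so 214 needed; 215 in favor. Satisfied.

Valid — all requirements satisfied.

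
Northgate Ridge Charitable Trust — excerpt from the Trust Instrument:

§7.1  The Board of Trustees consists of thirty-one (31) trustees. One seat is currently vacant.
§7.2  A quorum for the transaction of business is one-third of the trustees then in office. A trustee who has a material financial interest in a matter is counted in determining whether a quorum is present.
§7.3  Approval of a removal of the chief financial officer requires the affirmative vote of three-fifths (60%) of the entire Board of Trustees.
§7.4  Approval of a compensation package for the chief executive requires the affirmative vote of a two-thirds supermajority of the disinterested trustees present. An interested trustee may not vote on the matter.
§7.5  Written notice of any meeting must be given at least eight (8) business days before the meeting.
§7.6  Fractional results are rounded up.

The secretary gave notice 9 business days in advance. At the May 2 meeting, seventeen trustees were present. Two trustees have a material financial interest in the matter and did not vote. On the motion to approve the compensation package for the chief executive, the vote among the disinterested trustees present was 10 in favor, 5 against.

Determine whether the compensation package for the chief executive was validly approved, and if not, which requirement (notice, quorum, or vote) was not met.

Notice: 9 business days given; 8 required (9 ≥ 8). Satisfied.
Quorum: 17 present (interested trustees count toward quorum); quorum is 10. Satisfied.
Vote: the compensation package for the chief executive requires two-thirds of the disinterested trustees present (17 − 2 = 15). 2/3 of 15 = 10, so 10 affirmative votes are needed; 10 voted in favor. Satisfied.

Valid — all requirements satisfied.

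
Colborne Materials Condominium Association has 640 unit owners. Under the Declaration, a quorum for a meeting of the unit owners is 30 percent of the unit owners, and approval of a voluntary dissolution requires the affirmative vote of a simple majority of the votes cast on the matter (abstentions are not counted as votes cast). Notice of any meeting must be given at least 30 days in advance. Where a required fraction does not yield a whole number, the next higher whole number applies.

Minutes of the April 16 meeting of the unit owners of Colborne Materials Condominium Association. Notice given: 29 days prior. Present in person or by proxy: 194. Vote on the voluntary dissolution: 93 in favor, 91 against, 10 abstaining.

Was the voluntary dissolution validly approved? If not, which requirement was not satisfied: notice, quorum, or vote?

Notice: 29 days given; 30 required. Not satisfied.
Quorum: 30% of 640 = 192; 194 present. Satisfied.
Vote: requires a majority of the votes cast (194 − 10 abstaining = 184); a majority of 184 is 93, so 93 needed; 93 in favor. Satisfied.

Invalid — notice requirement not satisfied.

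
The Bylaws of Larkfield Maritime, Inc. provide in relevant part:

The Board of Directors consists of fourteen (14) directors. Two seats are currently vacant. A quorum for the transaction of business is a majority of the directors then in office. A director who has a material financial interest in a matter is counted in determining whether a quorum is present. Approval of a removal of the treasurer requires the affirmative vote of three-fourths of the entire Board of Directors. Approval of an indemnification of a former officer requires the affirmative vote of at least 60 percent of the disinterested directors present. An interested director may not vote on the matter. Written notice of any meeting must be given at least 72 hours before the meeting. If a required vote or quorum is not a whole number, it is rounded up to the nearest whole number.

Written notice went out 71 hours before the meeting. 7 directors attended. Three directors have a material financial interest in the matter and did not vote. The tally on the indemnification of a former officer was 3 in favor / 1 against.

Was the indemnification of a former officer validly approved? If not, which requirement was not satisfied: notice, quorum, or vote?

Invalid — notice requirement not satisfied.

Notice: 71 hours given; 72 required (71 < 72). Not satisfied.
Quorum: 7 present (interested directors count toward quorum); quorum is 7. Satisfied.
Vote: the indemnification of a former officer requires three-fifths of the disinterested directors present (7 − 3 = 4). 3/5 of 4 = 2.40, rounded up to 3, so 3 affirmative votes are needed; 3 voted in favor. Satisfied.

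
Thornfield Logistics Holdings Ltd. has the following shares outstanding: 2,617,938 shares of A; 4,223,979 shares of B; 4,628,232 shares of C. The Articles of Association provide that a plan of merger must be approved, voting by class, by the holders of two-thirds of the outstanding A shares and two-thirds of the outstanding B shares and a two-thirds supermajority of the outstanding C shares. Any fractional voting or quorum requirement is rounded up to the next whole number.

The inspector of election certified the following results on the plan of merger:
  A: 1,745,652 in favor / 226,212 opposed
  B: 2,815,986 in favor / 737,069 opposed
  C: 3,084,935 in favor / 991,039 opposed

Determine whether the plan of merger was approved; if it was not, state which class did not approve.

Not approved — the C shares did not give the required vote.

A: 2/3 of 2617938 = 1745292; 1,745,292 required, 1,745,652 in favor — approved.
B: 2/3 of 4223979 = 2815986; 2,815,986 required, 2,815,986 in favor — approved.
C: 2/3 of 4628232 = 3085488; 3,085,488 required, 3,084,935 in favor — not approved.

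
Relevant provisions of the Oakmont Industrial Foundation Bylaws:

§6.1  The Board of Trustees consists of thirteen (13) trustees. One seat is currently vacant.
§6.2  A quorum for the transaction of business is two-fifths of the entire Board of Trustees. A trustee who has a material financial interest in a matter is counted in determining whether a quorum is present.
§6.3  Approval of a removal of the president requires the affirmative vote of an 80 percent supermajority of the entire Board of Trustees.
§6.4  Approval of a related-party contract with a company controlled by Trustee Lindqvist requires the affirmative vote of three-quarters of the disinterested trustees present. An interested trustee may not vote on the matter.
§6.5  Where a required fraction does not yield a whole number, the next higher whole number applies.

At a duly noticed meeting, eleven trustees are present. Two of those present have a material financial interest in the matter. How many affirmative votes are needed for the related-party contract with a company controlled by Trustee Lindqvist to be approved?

The related-party contract with a company controlled by Trustee Lindqvist requires three-fourths of the disinterested trustees present (11 − 2 = 9).
3/4 of 9 = 6.75, rounded up to 7.

7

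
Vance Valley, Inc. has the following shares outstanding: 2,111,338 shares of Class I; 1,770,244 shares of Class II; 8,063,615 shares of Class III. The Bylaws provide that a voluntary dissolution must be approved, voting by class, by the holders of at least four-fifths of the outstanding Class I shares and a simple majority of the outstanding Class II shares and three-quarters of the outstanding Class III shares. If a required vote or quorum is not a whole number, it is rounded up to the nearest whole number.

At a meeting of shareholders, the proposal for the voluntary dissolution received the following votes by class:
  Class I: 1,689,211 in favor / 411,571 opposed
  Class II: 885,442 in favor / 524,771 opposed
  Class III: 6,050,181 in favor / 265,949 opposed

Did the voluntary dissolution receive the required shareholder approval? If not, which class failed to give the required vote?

Approved — every class gave the required vote.

Class I: 4/5 of 2111338 = 1689070.40, rounded up to 1689071; 1,689,071 required, 1,689,211 in favor — approved.
Class II: a majority of 1770244 is 885123; 885,123 required, 885,442 in favor — approved.
Class III: 3/4 of 8063615 = 6047711.25, rounded up to 6047712; 6,047,712 required, 6,050,181 in favor — approved.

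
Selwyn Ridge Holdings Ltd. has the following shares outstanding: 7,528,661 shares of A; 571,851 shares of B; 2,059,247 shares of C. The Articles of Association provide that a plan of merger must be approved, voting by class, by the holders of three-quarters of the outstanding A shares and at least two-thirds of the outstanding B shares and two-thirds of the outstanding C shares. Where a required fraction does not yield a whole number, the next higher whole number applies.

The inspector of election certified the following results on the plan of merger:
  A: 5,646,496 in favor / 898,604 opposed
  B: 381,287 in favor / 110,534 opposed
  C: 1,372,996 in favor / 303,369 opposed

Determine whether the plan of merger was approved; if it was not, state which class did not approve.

A: 3/4 of 7528661 = 5646495.75, rounded up to 5646496; 5,646,496 required, 5,646,496 in favor — approved.
B: 2/3 of 571851 = 381234; 381,234 required, 381,287 in favor — approved.
C: 2/3 of 2059247 = 1372831.33, rounded up to 1372832; 1,372,832 required, 1,372,996 in favor — approved.

Approved — every class gave the required vote.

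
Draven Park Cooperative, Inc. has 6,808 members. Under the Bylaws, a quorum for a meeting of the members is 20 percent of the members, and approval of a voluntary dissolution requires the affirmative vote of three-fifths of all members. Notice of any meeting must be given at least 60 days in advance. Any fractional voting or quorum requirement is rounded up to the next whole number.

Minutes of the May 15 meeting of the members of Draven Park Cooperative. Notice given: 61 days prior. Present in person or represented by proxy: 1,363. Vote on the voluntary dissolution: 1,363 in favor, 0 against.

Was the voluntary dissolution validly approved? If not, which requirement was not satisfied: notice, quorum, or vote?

Notice: 61 days given; 60 required. Satisfied.
Quorum: 20% of 6,808 = 1,361.60, rounded up to 1,362; 1,363 present. Satisfied.
Vote: requires three-fifths of all members (6,808); 3/5 of 6808 = 4084.80, rounded up to 4085, so 4,085 needed; 1,363 in favor. Not satisfied.

Invalid — vote requirement not satisfied.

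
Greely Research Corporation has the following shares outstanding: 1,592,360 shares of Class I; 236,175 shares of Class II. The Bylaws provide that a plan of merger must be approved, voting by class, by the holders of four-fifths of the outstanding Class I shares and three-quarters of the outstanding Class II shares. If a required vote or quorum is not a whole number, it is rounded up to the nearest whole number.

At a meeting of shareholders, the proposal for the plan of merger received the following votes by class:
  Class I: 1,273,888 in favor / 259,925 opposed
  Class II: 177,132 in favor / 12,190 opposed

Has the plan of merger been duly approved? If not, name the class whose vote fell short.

Approved — every class gave the required vote.

Class I: 4/5 of 1592360 = 1273888; 1,273,888 required, 1,273,888 in favor — approved.
Class II: 3/4 of 236175 = 177131.25, rounded up to 177132; 177,132 required, 177,132 in favor — approved.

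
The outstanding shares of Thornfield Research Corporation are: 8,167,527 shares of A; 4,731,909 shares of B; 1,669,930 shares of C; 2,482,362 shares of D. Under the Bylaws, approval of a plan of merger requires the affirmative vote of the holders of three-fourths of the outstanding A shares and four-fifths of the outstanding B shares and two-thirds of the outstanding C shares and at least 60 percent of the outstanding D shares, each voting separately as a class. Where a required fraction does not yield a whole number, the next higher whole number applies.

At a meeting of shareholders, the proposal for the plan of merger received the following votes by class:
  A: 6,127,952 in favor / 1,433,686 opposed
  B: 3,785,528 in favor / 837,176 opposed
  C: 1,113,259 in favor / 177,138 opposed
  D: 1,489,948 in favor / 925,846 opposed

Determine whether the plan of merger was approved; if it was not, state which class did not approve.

Not approved — the C shares did not give the required vote.

A: 3/4 of 8167527 = 6125645.25, rounded up to 6125646; 6,125,646 required, 6,127,952 in favor — approved.
B: 4/5 of 4731909 = 3785527.20, rounded up to 3785528; 3,785,528 required, 3,785,528 in favor — approved.
C: 2/3 of 1669930 = 1113286.67, rounded up to 1113287; 1,113,287 required, 1,113,259 in favor — not approved.
D: 3/5 of 2482362 = 1489417.20, rounded up to 1489418; 1,489,418 required, 1,489,948 in favor — approved.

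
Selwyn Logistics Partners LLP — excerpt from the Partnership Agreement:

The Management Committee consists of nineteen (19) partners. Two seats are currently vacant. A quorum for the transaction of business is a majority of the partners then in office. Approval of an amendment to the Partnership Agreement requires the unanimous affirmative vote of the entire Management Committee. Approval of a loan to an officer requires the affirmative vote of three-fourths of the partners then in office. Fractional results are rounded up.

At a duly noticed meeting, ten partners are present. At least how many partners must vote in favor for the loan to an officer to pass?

13

The loan to an officer requires three-fourths of the partners then in office (17).
3/4 of 17 = 12.75, rounded up to 13.
(Only 10 can vote, so the loan to an officer cannot pass at this meeting, but the required vote is still 13.)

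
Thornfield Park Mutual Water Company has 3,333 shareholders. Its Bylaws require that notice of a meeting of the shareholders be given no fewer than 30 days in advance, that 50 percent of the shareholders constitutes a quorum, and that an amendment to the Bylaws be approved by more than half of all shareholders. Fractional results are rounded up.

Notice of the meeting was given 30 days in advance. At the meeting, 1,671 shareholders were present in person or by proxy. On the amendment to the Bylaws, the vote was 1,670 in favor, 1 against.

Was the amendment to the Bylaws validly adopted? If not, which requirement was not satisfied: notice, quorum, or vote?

Valid — all requirements satisfied.

Notice: 30 days given; 30 required. Satisfied.
Quorum: 50% of 3,333 = 1,666.50, rounded up to 1,667; 1,671 present. Satisfied.
Vote: requires a majority of all shareholders (3,333); a majority of 3333 is 1667, so 1,667 needed; 1,670 in favor. Satisfied.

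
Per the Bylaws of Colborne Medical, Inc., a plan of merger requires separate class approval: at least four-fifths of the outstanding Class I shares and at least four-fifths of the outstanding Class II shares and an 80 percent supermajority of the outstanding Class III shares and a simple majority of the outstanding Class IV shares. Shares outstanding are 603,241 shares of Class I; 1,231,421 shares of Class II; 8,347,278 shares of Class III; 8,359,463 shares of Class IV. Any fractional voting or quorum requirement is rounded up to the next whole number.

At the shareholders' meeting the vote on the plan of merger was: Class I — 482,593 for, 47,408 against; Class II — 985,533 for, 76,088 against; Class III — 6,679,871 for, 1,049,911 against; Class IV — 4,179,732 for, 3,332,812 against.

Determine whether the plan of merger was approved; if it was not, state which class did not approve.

Approved — every class gave the required vote.

Class I: 4/5 of 603241 = 482592.80, rounded up to 482593; 482,593 required, 482,593 in favor — approved.
Class II: 4/5 of 1231421 = 985136.80, rounded up to 985137; 985,137 required, 985,533 in favor — approved.
Class III: 4/5 of 8347278 = 6677822.40, rounded up to 6677823; 6,677,823 required, 6,679,871 in favor — approved.
Class IV: a majority of 8359463 is 4179732; 4,179,732 required, 4,179,732 in favor — approved.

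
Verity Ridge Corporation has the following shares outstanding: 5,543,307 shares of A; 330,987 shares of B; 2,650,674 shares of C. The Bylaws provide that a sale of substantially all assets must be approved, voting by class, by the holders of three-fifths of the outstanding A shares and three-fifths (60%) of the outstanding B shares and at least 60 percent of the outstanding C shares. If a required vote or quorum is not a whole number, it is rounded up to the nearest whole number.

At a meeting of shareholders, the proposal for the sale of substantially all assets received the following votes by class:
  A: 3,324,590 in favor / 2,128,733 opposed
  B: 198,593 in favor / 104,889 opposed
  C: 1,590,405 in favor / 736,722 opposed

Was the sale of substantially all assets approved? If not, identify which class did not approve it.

A: 3/5 of 5543307 = 3325984.20, rounded up to 3325985; 3,325,985 required, 3,324,590 in favor — not approved.
B: 3/5 of 330987 = 198592.20, rounded up to 198593; 198,593 required, 198,593 in favor — approved.
C: 3/5 of 2650674 = 1590404.40, rounded up to 1590405; 1,590,405 required, 1,590,405 in favor — approved.

Not approved — the A shares did not give the required vote.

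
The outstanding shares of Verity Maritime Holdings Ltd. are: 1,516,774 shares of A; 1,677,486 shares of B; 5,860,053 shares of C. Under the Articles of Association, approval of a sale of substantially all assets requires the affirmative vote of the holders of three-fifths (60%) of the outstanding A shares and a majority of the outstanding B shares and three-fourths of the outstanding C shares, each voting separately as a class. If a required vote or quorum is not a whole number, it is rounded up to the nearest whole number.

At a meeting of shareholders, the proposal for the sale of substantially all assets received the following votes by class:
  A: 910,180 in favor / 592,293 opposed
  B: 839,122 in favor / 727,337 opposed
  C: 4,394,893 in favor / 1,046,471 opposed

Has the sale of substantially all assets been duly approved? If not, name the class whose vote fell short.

Not approved — the C shares did not give the required vote.

A: 3/5 of 1516774 = 910064.40, rounded up to 910065; 910,065 required, 910,180 in favor — approved.
B: a majority of 1677486 is 838744; 838,744 required, 839,122 in favor — approved.
C: 3/4 of 5860053 = 4395039.75, rounded up to 4395040; 4,395,040 required, 4,394,893 in favor — not approved.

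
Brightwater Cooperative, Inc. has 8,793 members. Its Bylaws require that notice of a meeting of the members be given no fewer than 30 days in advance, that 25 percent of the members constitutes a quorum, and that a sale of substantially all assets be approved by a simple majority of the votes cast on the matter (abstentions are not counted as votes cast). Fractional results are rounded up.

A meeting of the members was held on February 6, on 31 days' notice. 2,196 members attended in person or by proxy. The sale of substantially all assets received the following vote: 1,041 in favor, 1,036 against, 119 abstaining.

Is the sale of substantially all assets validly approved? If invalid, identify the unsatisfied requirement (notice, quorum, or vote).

Notice: 31 days given; 30 required. Satisfied.
Quorum: 25% of 8,793 = 2,198.25, rounded up to 2,199; 2,196 present. Not satisfied.
Vote: requires a majority of the votes cast (2,196 − 119 abstaining = 2,077); a majority of 2077 is 1039, so 1,039 needed; 1,041 in favor. Satisfied.

Invalid — quorum requirement not satisfied.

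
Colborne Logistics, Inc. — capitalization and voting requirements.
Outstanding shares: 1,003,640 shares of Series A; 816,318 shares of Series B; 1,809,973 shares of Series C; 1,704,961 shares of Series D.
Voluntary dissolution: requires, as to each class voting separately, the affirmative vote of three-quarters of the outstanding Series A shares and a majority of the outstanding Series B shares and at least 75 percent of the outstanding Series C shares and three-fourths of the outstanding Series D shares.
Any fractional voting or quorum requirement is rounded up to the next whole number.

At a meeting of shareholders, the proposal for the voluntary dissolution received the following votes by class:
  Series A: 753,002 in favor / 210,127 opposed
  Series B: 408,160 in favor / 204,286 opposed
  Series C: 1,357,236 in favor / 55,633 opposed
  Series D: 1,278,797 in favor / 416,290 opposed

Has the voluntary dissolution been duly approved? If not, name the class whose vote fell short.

Not approved — the Series C shares did not give the required vote.

Series A: 3/4 of 1003640 = 752730; 752,730 required, 753,002 in favor — approved.
Series B: a majority of 816318 is 408160; 408,160 required, 408,160 in favor — approved.
Series C: 3/4 of 1809973 = 1357479.75, rounded up to 1357480; 1,357,480 required, 1,357,236 in favor — not approved.
Series D: 3/4 of 1704961 = 1278720.75, rounded up to 1278721; 1,278,721 required, 1,278,797 in favor — approved.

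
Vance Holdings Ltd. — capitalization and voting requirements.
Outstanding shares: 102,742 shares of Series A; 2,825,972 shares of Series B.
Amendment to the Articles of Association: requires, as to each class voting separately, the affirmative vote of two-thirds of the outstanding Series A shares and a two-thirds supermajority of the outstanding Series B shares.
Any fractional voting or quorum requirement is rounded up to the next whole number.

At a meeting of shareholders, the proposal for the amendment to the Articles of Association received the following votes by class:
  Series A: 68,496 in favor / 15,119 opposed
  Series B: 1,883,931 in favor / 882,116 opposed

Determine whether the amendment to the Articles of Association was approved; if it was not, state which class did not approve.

Series A: 2/3 of 102742 = 68494.67, rounded up to 68495; 68,495 required, 68,496 in favor — approved.
Series B: 2/3 of 2825972 = 1883981.33, rounded up to 1883982; 1,883,982 required, 1,883,931 in favor — not approved.

Not approved — the Series B shares did not give the required vote.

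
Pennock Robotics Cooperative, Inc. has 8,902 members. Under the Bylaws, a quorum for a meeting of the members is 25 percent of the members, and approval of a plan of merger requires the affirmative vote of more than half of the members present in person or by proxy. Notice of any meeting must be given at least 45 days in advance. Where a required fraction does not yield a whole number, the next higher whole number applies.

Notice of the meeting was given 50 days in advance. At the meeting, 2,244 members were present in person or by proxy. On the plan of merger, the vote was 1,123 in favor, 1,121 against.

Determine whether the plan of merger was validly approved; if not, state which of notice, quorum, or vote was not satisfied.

Valid — all requirements satisfied.

Notice: 50 days given; 45 required. Satisfied.
Quorum: 25% of 8,902 = 2,225.50, rounded up to 2,226; 2,244 present. Satisfied.
Vote: requires a majority of those present (2,244); a majority of 2244 is 1123, so 1,123 needed; 1,123 in favor. Satisfied.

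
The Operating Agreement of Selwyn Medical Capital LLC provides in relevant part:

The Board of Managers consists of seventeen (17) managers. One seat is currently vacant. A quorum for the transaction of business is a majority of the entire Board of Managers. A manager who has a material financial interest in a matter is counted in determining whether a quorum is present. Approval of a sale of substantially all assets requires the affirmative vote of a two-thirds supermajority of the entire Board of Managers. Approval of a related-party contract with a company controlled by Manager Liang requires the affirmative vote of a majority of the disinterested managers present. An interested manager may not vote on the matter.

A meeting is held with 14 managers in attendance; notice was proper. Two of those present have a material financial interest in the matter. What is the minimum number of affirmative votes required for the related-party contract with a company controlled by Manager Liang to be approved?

7

The related-party contract with a company controlled by Manager Liang requires a majority of the disinterested managers present (14 − 2 = 12).
A majority of 12 is 7.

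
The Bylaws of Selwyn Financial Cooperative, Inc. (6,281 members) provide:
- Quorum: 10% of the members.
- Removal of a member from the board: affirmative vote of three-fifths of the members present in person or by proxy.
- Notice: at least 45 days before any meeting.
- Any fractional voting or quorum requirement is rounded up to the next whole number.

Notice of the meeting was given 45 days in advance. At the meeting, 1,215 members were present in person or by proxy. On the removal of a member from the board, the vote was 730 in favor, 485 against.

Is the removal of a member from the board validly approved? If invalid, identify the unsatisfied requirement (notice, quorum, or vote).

Valid — all requirements satisfied.

Notice: 45 days given; 45 required. Satisfied.
Quorum: 10% of 6,281 = 628.10, rounded up to 629; 1,215 present. Satisfied.
Vote: requires three-fifths of those present (1,215); 3/5 of 1215 = 729, so 729 needed; 730 in favor. Satisfied.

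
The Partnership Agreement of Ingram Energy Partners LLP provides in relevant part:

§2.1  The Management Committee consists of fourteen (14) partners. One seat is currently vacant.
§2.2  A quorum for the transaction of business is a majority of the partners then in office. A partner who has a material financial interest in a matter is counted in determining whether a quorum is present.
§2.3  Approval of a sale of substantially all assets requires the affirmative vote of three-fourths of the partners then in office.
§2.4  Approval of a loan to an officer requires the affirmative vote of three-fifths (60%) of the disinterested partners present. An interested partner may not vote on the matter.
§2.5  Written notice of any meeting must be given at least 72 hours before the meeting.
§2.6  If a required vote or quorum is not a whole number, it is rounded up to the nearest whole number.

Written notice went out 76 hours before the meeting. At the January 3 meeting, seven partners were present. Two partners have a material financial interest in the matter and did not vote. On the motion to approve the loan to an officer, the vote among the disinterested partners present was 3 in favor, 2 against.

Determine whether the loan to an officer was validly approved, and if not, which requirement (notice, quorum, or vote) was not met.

Notice: 76 hours given; 72 required (76 ≥ 72). Satisfied.
Quorum: 7 present (interested partners count toward quorum); quorum is 7. Satisfied.
Vote: the loan to an officer requires three-fifths of the disinterested partners present (7 − 2 = 5). 3/5 of 5 = 3, so 3 affirmative votes are needed; 3 voted in favor. Satisfied.

Valid — all requirements satisfied.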